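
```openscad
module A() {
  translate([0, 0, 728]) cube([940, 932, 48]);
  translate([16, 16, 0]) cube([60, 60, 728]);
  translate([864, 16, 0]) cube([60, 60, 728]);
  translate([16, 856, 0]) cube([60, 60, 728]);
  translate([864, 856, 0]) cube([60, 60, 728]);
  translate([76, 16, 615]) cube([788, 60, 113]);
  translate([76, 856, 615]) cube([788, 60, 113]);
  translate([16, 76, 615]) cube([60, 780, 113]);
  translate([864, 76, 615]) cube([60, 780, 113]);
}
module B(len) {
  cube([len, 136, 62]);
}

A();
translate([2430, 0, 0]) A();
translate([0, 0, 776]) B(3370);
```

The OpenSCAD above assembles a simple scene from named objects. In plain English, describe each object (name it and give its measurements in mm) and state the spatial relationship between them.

A is a table: top 940 mm (x) × 932 mm (y), 48 mm thick, upper face at z = 776 mm, on four 60×60 mm square legs, each inset 16 mm from the nearest pair of top edges, running from z = 0 to the bottom of the top. Four apron rails, 60 mm thick and 113 mm tall, run between adjacent legs with their top edges flush with the underside of the top and their outer faces flush with the legs' outer faces.

B is a rectangular beam 3370 mm long (x), 136 mm deep (y), 62 mm thick (z).

The beam spans the tops of two tables placed 1490 mm apart, resting at z = 776 mm.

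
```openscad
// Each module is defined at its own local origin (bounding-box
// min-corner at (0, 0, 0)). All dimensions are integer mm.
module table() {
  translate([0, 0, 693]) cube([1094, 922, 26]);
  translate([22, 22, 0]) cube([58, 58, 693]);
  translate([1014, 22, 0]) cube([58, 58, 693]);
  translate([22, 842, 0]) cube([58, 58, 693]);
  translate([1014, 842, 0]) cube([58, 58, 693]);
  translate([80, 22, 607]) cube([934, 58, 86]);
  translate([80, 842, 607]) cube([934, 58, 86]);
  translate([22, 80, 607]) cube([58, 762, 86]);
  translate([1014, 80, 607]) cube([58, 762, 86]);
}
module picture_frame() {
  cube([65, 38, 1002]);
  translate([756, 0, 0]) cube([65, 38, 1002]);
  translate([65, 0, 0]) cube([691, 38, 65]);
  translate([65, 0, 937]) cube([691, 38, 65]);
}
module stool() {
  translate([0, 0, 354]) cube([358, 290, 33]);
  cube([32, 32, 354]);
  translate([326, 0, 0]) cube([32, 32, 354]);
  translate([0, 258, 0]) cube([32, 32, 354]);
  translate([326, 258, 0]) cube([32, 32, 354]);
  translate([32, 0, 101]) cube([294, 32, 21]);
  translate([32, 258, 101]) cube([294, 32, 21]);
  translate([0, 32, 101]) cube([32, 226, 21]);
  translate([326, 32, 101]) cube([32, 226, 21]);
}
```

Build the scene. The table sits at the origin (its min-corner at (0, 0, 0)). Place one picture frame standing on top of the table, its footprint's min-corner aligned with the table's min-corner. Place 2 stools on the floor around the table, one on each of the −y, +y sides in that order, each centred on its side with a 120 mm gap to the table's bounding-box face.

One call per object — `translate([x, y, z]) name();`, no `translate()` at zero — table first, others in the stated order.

table();
translate([0, 0, 719]) picture_frame();
translate([368, -410, 0]) stool();
translate([368, 1042, 0]) stool();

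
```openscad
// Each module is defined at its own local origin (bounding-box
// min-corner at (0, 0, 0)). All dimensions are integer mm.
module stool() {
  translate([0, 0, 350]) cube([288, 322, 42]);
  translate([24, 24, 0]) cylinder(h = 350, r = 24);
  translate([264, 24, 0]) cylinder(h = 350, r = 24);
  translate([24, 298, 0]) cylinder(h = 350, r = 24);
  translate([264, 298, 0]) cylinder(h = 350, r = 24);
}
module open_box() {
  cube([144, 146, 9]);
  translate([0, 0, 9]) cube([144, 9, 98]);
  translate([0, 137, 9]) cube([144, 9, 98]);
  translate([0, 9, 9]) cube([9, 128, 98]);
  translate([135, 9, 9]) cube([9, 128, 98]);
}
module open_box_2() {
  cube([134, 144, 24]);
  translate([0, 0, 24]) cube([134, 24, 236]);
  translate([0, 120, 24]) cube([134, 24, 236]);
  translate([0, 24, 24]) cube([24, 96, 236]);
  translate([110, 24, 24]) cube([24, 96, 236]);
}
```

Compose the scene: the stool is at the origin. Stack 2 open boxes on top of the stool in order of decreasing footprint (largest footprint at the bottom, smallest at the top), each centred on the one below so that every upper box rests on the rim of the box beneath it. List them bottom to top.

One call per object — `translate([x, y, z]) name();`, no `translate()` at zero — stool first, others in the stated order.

stool();
translate([72, 88, 392]) open_box();
translate([77, 89, 499]) open_box_2();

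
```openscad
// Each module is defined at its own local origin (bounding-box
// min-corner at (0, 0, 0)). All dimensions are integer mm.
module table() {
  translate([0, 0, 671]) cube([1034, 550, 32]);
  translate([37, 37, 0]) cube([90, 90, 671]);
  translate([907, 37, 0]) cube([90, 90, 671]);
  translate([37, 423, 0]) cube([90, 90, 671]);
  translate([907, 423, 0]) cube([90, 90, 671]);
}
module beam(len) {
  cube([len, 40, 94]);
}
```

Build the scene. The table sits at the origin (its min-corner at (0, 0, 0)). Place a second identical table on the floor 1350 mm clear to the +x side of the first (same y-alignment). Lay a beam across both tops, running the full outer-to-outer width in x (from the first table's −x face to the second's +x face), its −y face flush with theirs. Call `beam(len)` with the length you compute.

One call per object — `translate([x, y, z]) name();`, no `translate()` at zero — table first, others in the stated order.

table();
translate([2384, 0, 0]) table();
translate([0, 0, 703]) beam(3418);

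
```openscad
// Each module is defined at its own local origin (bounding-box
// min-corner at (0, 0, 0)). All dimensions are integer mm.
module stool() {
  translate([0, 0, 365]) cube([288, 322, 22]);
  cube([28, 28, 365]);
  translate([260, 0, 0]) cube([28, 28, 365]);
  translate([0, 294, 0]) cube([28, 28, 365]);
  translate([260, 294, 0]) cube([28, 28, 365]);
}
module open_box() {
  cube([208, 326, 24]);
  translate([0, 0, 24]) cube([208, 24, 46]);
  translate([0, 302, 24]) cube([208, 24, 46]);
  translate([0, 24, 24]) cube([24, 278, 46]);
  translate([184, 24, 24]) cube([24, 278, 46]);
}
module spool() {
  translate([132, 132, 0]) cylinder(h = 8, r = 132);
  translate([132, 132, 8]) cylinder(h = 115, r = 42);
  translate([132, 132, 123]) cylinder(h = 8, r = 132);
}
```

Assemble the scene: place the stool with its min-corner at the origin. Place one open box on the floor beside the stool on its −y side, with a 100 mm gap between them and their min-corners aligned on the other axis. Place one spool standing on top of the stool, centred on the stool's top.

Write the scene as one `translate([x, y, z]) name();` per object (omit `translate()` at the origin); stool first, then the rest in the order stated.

stool();
translate([0, -426, 0]) open_box();
translate([12, 29, 387]) spool();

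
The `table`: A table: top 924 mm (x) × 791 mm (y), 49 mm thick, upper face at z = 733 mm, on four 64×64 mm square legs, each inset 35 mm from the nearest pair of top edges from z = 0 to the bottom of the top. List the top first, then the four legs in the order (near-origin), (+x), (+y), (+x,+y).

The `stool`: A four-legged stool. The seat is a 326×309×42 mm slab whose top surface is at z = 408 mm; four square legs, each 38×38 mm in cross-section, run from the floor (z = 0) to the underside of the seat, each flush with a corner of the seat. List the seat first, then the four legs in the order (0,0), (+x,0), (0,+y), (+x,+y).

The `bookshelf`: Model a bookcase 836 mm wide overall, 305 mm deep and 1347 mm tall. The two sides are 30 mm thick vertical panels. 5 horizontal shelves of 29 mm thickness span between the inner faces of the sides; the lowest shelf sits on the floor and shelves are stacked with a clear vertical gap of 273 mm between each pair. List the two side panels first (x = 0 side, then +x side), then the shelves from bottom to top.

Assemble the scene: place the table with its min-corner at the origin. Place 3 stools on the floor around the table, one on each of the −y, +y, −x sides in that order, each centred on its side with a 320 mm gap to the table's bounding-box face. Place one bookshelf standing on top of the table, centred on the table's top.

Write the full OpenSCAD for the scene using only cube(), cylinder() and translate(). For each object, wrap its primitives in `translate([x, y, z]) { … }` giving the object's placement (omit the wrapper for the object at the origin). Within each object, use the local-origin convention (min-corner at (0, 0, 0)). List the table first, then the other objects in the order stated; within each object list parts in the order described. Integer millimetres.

translate([0, 0, 684]) cube([924, 791, 49]);
translate([35, 35, 0]) cube([64, 64, 684]);
translate([825, 35, 0]) cube([64, 64, 684]);
translate([35, 692, 0]) cube([64, 64, 684]);
translate([825, 692, 0]) cube([64, 64, 684]);
translate([299, -629, 0]) {
  translate([0, 0, 366]) cube([326, 309, 42]);
  cube([38, 38, 366]);
  translate([288, 0, 0]) cube([38, 38, 366]);
  translate([0, 271, 0]) cube([38, 38, 366]);
  translate([288, 271, 0]) cube([38, 38, 366]);
}
translate([299, 1111, 0]) {
  translate([0, 0, 366]) cube([326, 309, 42]);
  cube([38, 38, 366]);
  translate([288, 0, 0]) cube([38, 38, 366]);
  translate([0, 271, 0]) cube([38, 38, 366]);
  translate([288, 271, 0]) cube([38, 38, 366]);
}
translate([-646, 241, 0]) {
  translate([0, 0, 366]) cube([326, 309, 42]);
  cube([38, 38, 366]);
  translate([288, 0, 0]) cube([38, 38, 366]);
  translate([0, 271, 0]) cube([38, 38, 366]);
  translate([288, 271, 0]) cube([38, 38, 366]);
}
translate([44, 243, 733]) {
  cube([30, 305, 1347]);
  translate([806, 0, 0]) cube([30, 305, 1347]);
  translate([30, 0, 0]) cube([776, 305, 29]);
  translate([30, 0, 302]) cube([776, 305, 29]);
  translate([30, 0, 604]) cube([776, 305, 29]);
  translate([30, 0, 906]) cube([776, 305, 29]);
  translate([30, 0, 1208]) cube([776, 305, 29]);
}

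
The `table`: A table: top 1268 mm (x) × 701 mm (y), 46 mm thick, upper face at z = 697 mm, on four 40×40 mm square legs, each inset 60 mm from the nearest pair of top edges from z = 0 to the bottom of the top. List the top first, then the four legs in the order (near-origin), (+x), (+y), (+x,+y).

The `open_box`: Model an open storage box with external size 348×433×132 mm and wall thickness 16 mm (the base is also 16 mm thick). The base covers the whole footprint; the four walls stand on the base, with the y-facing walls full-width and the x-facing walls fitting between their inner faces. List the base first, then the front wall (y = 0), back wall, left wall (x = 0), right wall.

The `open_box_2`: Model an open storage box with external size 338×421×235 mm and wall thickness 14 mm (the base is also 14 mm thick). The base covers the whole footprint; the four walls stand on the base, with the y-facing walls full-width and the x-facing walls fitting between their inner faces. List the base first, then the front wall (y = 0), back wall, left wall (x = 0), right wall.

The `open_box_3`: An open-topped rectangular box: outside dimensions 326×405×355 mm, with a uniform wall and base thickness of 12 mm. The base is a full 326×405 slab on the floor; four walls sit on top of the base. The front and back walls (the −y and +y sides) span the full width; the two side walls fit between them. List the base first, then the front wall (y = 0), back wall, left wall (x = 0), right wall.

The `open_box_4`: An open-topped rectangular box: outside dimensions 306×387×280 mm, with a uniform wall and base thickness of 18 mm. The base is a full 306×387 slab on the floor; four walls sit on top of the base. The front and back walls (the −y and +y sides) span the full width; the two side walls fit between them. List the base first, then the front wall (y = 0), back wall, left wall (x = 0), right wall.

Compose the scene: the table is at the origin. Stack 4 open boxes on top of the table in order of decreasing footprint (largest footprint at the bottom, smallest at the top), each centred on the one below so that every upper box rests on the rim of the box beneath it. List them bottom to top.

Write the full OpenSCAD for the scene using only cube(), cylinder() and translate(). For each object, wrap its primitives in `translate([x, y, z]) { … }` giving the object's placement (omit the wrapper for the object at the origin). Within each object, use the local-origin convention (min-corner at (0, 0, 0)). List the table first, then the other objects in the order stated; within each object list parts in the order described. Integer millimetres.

translate([0, 0, 651]) cube([1268, 701, 46]);
translate([60, 60, 0]) cube([40, 40, 651]);
translate([1168, 60, 0]) cube([40, 40, 651]);
translate([60, 601, 0]) cube([40, 40, 651]);
translate([1168, 601, 0]) cube([40, 40, 651]);
translate([460, 134, 697]) {
  cube([348, 433, 16]);
  translate([0, 0, 16]) cube([348, 16, 116]);
  translate([0, 417, 16]) cube([348, 16, 116]);
  translate([0, 16, 16]) cube([16, 401, 116]);
  translate([332, 16, 16]) cube([16, 401, 116]);
}
translate([465, 140, 829]) {
  cube([338, 421, 14]);
  translate([0, 0, 14]) cube([338, 14, 221]);
  translate([0, 407, 14]) cube([338, 14, 221]);
  translate([0, 14, 14]) cube([14, 393, 221]);
  translate([324, 14, 14]) cube([14, 393, 221]);
}
translate([471, 148, 1064]) {
  cube([326, 405, 12]);
  translate([0, 0, 12]) cube([326, 12, 343]);
  translate([0, 393, 12]) cube([326, 12, 343]);
  translate([0, 12, 12]) cube([12, 381, 343]);
  translate([314, 12, 12]) cube([12, 381, 343]);
}
translate([481, 157, 1419]) {
  cube([306, 387, 18]);
  translate([0, 0, 18]) cube([306, 18, 262]);
  translate([0, 369, 18]) cube([306, 18, 262]);
  translate([0, 18, 18]) cube([18, 351, 262]);
  translate([288, 18, 18]) cube([18, 351, 262]);
}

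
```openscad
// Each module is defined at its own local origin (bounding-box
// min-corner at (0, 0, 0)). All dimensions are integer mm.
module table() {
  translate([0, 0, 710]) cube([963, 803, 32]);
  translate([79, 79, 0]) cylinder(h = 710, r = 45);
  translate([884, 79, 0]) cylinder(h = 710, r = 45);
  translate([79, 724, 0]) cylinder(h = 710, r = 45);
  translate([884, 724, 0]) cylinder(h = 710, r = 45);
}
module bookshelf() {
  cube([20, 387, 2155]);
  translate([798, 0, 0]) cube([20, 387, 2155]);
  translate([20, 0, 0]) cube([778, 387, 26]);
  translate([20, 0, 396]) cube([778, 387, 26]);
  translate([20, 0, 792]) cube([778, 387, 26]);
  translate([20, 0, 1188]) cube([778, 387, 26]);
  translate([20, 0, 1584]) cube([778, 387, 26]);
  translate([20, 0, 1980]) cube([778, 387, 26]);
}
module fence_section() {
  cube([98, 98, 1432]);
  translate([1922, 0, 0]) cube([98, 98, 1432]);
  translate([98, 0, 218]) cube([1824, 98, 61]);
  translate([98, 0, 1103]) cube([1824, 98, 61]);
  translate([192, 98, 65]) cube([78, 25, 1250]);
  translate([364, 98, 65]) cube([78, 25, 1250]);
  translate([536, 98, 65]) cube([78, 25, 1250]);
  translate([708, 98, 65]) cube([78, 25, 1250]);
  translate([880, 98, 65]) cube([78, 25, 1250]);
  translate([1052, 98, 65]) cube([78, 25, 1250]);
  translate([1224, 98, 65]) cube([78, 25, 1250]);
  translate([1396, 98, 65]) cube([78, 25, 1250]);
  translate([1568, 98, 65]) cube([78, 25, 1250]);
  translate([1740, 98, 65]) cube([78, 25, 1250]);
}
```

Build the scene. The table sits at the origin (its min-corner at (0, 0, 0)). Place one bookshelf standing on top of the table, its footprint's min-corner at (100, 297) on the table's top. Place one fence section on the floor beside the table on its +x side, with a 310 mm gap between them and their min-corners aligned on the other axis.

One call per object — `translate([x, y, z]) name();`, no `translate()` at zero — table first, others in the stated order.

table();
translate([100, 297, 742]) bookshelf();
translate([1273, 0, 0]) fence_section();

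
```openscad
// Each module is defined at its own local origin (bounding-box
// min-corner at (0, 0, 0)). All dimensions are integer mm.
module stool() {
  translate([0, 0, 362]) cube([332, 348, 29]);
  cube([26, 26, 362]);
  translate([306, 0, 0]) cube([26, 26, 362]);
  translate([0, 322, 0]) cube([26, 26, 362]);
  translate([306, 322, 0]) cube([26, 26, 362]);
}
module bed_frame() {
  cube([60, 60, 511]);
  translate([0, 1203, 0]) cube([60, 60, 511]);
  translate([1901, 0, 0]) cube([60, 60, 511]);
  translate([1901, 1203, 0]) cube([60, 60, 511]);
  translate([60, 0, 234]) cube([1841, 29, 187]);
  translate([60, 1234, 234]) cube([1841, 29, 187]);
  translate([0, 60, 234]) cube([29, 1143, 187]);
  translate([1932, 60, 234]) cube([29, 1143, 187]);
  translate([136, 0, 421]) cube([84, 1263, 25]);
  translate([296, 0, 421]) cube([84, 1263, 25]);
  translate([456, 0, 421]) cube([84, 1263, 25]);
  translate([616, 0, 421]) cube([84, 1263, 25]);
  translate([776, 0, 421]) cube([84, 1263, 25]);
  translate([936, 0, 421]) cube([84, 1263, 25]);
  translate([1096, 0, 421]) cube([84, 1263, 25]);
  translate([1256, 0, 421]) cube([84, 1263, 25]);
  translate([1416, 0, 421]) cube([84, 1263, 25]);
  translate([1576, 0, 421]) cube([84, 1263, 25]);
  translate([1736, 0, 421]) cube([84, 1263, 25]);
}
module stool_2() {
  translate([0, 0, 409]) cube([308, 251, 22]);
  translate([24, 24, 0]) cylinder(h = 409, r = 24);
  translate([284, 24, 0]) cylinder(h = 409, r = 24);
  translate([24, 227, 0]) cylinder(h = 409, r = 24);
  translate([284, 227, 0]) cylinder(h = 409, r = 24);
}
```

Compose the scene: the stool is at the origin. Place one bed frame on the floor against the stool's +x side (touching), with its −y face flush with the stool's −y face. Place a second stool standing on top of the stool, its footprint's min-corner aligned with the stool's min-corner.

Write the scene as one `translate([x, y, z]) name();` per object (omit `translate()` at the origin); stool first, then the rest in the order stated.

stool();
translate([332, 0, 0]) bed_frame();
translate([0, 0, 391]) stool_2();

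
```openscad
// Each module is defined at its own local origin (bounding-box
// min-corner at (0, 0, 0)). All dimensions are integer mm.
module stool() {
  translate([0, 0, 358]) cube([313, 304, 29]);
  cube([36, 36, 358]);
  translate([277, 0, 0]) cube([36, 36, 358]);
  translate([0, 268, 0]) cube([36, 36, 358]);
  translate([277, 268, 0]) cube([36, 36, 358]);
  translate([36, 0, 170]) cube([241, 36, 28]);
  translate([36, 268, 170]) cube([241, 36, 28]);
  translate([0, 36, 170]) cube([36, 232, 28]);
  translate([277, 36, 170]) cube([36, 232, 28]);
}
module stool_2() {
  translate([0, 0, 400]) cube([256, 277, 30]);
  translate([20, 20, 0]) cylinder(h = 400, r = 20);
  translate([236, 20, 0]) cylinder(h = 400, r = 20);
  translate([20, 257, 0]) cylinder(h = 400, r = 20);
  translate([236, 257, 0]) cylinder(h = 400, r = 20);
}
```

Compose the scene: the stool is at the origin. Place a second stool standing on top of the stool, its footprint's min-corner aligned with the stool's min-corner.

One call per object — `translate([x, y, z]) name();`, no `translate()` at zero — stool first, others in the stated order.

stool();
translate([0, 0, 387]) stool_2();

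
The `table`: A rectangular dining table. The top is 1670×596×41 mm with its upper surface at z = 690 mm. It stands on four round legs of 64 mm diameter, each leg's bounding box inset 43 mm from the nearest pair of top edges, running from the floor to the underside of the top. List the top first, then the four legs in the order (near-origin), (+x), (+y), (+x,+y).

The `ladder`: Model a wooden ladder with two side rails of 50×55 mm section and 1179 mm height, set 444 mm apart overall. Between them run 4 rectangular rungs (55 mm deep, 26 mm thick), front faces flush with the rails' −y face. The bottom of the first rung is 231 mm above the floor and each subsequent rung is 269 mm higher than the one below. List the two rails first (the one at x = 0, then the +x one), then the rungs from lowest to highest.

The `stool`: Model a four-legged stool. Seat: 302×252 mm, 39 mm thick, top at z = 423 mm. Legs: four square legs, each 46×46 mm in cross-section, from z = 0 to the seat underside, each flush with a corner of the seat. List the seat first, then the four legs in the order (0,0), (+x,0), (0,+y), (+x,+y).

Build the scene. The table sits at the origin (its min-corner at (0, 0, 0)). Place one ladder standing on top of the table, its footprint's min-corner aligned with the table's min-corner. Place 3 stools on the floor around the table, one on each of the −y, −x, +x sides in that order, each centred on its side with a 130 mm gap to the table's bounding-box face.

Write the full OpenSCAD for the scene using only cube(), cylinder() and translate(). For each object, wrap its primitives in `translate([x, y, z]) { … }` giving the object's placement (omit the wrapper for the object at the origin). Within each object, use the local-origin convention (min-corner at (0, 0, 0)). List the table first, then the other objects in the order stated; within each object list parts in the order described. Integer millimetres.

translate([0, 0, 649]) cube([1670, 596, 41]);
translate([75, 75, 0]) cylinder(h = 649, r = 32);
translate([1595, 75, 0]) cylinder(h = 649, r = 32);
translate([75, 521, 0]) cylinder(h = 649, r = 32);
translate([1595, 521, 0]) cylinder(h = 649, r = 32);
translate([0, 0, 690]) {
  cube([50, 55, 1179]);
  translate([394, 0, 0]) cube([50, 55, 1179]);
  translate([50, 0, 231]) cube([344, 55, 26]);
  translate([50, 0, 500]) cube([344, 55, 26]);
  translate([50, 0, 769]) cube([344, 55, 26]);
  translate([50, 0, 1038]) cube([344, 55, 26]);
}
translate([684, -382, 0]) {
  translate([0, 0, 384]) cube([302, 252, 39]);
  cube([46, 46, 384]);
  translate([256, 0, 0]) cube([46, 46, 384]);
  translate([0, 206, 0]) cube([46, 46, 384]);
  translate([256, 206, 0]) cube([46, 46, 384]);
}
translate([-432, 172, 0]) {
  translate([0, 0, 384]) cube([302, 252, 39]);
  cube([46, 46, 384]);
  translate([256, 0, 0]) cube([46, 46, 384]);
  translate([0, 206, 0]) cube([46, 46, 384]);
  translate([256, 206, 0]) cube([46, 46, 384]);
}
translate([1800, 172, 0]) {
  translate([0, 0, 384]) cube([302, 252, 39]);
  cube([46, 46, 384]);
  translate([256, 0, 0]) cube([46, 46, 384]);
  translate([0, 206, 0]) cube([46, 46, 384]);
  translate([256, 206, 0]) cube([46, 46, 384]);
}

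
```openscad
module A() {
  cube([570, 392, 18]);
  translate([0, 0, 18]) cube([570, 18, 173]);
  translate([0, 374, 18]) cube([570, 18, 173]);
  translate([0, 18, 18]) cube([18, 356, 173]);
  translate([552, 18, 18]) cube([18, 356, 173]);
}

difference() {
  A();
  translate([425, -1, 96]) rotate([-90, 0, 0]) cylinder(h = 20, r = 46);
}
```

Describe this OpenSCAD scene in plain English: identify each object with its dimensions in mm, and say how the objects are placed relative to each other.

A is an open storage box with external size 570×392×191 mm and wall thickness 18 mm (the base is also 18 mm thick). The base covers the whole footprint; the four walls stand on the base, with the y-facing walls full-width and the x-facing walls fitting between their inner faces.

The open box has a circular hole of radius 46 mm through its front wall, centred at (x = 425, z = 96).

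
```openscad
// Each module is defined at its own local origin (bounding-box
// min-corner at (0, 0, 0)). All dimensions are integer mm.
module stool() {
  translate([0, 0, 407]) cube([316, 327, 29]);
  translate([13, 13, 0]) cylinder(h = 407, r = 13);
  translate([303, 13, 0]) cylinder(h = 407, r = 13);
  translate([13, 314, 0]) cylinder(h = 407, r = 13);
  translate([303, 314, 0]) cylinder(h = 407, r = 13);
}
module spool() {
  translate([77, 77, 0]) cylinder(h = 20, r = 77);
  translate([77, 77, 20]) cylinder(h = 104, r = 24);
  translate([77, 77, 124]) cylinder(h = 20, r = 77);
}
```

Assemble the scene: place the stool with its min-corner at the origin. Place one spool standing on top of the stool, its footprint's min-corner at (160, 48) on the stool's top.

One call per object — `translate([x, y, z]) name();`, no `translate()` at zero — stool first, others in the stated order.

stool();
translate([160, 48, 436]) spool();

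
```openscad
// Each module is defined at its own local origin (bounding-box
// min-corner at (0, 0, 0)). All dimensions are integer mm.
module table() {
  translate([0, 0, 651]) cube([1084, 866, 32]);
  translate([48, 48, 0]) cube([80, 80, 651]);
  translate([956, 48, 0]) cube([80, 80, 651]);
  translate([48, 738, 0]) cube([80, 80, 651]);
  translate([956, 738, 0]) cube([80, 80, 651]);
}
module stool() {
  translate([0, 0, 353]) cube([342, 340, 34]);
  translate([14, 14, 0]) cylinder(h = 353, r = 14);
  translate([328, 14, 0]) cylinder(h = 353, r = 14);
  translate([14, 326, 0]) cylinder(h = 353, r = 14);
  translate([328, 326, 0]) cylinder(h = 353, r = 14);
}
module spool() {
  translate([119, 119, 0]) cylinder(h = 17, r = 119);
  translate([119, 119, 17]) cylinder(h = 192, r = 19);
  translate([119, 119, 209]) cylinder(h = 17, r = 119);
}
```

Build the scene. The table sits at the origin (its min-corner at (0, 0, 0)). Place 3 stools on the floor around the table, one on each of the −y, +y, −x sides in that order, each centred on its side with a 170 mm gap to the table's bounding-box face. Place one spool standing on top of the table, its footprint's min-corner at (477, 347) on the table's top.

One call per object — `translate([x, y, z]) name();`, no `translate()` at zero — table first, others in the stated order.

table();
translate([371, -510, 0]) stool();
translate([371, 1036, 0]) stool();
translate([-512, 263, 0]) stool();
translate([477, 347, 683]) spool();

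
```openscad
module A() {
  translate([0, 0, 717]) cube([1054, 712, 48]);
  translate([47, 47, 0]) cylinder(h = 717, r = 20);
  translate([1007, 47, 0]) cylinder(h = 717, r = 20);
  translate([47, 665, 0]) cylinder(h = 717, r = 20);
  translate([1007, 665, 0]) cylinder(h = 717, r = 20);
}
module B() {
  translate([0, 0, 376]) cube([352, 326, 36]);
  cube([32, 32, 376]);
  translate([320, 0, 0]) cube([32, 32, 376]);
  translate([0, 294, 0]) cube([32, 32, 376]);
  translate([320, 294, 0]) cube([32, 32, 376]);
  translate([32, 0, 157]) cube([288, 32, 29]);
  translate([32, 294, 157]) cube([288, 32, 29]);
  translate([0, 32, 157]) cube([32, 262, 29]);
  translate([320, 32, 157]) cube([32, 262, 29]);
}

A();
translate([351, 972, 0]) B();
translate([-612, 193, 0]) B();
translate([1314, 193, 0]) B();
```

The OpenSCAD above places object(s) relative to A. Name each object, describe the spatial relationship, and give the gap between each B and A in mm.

A is a table. B is a stool. Three stools sit around the table at the +y, −x, +x sides. The gap between each stool and the table is 260 mm.

Each stool's nearest face is 260 mm from the table's bounding box.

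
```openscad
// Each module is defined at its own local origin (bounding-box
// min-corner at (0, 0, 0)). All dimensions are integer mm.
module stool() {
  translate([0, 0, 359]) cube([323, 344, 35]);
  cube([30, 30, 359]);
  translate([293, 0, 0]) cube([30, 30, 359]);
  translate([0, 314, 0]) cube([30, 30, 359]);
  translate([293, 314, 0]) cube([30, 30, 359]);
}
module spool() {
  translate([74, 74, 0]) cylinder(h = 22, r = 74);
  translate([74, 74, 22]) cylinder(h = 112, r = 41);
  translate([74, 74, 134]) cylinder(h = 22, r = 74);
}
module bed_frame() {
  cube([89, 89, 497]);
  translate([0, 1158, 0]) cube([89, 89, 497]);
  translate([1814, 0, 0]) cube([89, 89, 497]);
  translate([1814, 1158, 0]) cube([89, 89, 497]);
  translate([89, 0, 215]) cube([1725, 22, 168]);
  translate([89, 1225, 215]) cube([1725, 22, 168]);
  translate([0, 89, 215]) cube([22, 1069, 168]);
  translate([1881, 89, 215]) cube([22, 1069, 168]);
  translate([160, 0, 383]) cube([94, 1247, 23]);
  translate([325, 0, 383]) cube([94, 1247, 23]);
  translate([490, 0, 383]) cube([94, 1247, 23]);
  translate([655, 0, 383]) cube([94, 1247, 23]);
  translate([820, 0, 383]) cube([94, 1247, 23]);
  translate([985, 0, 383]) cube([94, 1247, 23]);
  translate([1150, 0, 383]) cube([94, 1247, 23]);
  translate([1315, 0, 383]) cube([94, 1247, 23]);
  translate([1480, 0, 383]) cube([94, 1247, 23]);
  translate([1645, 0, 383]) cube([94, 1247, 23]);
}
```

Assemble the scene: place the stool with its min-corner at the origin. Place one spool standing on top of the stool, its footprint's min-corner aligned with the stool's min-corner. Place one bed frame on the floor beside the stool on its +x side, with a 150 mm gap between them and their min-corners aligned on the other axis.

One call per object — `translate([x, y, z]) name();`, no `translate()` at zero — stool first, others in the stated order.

stool();
translate([0, 0, 394]) spool();
translate([473, 0, 0]) bed_frame();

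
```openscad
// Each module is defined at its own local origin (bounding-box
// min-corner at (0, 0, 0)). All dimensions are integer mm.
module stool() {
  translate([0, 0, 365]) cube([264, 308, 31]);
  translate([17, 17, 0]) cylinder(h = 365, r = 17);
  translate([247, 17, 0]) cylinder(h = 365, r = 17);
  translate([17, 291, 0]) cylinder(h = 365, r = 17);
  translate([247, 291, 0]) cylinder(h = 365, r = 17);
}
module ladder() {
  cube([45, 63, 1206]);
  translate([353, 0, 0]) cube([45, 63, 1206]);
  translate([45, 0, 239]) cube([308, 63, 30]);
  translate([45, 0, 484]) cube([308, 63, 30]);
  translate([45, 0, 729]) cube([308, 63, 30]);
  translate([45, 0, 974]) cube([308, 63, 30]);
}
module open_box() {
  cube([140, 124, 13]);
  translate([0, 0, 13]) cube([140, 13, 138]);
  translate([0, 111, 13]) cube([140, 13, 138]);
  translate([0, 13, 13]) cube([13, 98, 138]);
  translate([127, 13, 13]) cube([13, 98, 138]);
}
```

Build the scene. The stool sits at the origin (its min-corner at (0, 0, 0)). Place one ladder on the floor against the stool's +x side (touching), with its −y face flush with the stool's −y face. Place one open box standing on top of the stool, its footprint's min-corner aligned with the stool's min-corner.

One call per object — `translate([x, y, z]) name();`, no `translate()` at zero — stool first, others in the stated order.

stool();
translate([264, 0, 0]) ladder();
translate([0, 0, 396]) open_box();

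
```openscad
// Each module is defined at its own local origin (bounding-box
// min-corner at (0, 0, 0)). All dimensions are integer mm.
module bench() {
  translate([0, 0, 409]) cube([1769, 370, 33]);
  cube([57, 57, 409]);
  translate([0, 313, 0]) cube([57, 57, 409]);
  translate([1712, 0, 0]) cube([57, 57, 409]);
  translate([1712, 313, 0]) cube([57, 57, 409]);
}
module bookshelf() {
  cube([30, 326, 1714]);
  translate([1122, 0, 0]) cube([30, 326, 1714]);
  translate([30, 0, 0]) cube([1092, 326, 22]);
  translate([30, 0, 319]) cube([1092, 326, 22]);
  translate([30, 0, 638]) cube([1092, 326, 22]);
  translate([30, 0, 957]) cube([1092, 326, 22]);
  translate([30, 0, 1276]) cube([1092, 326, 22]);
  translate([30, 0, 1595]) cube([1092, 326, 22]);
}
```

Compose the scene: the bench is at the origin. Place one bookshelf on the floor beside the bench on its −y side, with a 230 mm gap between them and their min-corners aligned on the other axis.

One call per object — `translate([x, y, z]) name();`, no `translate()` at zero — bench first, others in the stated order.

bench();
translate([0, -556, 0]) bookshelf();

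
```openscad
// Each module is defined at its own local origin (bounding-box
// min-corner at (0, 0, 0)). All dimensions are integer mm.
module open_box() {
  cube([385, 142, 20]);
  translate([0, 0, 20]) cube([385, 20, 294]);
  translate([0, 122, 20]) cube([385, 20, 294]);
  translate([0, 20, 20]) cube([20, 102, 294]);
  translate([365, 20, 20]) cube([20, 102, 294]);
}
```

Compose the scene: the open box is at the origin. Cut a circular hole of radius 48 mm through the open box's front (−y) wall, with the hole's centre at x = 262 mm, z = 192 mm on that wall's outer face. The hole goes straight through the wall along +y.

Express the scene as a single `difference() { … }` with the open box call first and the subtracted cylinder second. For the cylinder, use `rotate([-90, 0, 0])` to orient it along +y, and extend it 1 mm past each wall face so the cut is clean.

difference() {
  open_box();
  translate([262, -1, 192]) rotate([-90, 0, 0]) cylinder(h = 22, r = 48);
}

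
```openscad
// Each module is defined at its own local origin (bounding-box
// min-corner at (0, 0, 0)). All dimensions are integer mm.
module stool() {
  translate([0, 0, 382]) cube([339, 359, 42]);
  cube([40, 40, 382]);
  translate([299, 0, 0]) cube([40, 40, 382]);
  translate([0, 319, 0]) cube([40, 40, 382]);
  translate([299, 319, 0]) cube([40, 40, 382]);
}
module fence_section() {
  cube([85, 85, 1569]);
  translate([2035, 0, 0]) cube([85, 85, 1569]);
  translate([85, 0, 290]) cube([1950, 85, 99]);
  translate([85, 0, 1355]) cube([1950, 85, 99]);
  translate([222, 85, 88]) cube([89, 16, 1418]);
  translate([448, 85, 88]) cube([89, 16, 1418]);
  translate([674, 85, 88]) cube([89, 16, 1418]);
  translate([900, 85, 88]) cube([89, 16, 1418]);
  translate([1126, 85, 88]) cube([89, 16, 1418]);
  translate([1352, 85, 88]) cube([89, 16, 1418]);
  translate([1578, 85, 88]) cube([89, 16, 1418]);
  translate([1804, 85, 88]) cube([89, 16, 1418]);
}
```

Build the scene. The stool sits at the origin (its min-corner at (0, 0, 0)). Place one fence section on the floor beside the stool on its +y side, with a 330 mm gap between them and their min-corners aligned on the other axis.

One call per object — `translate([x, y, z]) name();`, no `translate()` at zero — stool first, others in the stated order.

stool();
translate([0, 689, 0]) fence_section();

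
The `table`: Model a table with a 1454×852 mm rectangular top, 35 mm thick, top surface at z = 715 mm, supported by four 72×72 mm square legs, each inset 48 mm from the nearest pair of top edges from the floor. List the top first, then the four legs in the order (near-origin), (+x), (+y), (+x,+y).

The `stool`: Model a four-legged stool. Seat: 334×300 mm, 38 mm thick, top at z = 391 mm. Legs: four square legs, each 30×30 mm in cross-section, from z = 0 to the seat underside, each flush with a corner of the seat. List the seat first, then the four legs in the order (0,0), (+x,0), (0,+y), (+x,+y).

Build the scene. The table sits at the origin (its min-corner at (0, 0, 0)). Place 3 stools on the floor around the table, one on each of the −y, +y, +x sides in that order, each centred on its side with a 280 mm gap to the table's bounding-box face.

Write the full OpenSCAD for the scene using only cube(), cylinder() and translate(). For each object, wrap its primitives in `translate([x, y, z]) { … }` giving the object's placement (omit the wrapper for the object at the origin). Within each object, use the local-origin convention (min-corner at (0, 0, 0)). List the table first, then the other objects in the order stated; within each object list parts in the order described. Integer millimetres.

translate([0, 0, 680]) cube([1454, 852, 35]);
translate([48, 48, 0]) cube([72, 72, 680]);
translate([1334, 48, 0]) cube([72, 72, 680]);
translate([48, 732, 0]) cube([72, 72, 680]);
translate([1334, 732, 0]) cube([72, 72, 680]);
translate([560, -580, 0]) {
  translate([0, 0, 353]) cube([334, 300, 38]);
  cube([30, 30, 353]);
  translate([304, 0, 0]) cube([30, 30, 353]);
  translate([0, 270, 0]) cube([30, 30, 353]);
  translate([304, 270, 0]) cube([30, 30, 353]);
}
translate([560, 1132, 0]) {
  translate([0, 0, 353]) cube([334, 300, 38]);
  cube([30, 30, 353]);
  translate([304, 0, 0]) cube([30, 30, 353]);
  translate([0, 270, 0]) cube([30, 30, 353]);
  translate([304, 270, 0]) cube([30, 30, 353]);
}
translate([1734, 276, 0]) {
  translate([0, 0, 353]) cube([334, 300, 38]);
  cube([30, 30, 353]);
  translate([304, 0, 0]) cube([30, 30, 353]);
  translate([0, 270, 0]) cube([30, 30, 353]);
  translate([304, 270, 0]) cube([30, 30, 353]);
}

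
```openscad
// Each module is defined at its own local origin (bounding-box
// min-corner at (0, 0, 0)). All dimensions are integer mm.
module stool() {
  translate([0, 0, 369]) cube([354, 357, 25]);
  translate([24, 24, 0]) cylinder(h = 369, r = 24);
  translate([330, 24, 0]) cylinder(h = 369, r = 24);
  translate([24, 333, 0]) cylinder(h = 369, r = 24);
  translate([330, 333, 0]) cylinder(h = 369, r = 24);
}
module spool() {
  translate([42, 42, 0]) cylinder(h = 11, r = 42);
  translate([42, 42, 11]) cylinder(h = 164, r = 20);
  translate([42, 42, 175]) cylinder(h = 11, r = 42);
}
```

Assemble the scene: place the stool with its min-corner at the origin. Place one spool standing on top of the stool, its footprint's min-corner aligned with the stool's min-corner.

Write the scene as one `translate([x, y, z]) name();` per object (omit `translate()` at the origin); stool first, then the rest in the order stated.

stool();
translate([0, 0, 394]) spool();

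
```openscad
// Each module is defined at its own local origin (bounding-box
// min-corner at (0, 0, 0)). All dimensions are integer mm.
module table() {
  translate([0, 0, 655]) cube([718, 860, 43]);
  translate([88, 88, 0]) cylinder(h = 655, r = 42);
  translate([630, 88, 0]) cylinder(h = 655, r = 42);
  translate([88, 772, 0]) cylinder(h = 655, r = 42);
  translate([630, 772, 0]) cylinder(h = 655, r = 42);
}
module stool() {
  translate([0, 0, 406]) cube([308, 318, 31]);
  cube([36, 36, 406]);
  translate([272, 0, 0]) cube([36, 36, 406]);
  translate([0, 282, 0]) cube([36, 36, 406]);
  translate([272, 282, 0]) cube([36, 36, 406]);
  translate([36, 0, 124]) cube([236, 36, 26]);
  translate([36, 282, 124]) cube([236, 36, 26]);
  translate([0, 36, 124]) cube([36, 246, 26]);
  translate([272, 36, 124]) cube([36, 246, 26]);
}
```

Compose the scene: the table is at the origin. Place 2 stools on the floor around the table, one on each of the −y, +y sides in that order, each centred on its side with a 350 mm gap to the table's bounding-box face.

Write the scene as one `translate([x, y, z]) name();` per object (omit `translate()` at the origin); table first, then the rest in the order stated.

table();
translate([205, -668, 0]) stool();
translate([205, 1210, 0]) stool();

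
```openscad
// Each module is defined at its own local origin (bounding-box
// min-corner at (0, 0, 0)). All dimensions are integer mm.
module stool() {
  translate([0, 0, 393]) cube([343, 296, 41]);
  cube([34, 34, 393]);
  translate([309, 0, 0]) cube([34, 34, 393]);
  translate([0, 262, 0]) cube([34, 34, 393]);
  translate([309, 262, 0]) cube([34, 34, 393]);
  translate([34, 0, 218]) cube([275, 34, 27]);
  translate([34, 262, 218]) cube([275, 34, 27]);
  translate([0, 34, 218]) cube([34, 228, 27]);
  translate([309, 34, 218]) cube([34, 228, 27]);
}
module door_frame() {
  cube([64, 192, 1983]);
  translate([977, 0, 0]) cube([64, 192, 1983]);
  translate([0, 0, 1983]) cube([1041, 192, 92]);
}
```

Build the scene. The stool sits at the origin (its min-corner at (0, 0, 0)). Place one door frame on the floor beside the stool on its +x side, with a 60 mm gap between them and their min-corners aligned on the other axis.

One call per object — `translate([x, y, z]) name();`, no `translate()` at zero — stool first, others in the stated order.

stool();
translate([403, 0, 0]) door_frame();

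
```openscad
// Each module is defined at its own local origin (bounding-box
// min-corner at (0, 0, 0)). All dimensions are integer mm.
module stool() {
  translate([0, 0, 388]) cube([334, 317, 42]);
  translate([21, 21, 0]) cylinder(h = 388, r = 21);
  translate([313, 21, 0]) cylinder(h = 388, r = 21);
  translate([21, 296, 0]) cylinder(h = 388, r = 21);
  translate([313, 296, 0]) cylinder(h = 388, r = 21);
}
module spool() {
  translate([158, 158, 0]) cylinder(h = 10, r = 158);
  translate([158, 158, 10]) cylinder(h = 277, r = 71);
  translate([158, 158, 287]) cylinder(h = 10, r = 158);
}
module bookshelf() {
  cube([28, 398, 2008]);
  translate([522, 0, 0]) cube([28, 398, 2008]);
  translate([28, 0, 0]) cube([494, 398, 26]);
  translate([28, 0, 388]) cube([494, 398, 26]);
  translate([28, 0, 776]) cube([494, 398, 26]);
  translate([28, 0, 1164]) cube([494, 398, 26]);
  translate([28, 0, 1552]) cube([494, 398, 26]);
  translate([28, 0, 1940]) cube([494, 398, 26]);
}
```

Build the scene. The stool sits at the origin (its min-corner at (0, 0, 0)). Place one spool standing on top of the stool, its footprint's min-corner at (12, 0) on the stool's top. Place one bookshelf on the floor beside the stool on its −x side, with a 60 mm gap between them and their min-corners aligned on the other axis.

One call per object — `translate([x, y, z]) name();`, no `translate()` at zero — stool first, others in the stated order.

stool();
translate([12, 0, 430]) spool();
translate([-610, 0, 0]) bookshelf();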